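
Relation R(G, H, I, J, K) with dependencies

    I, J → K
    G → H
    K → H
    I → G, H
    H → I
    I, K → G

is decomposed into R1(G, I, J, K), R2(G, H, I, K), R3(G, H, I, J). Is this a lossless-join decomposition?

Chase test. Columns are G, H, I, J, K; row i has aⱼ where attribute j ∈ Ri, else bᵢⱼ.
Initial tableau (one row per fragment):
  row 1: a1 b12 a3 a4 a5
  row 2: a1 a2 a3 b24 a5
  row 3: a1 a2 a3 a4 b35
Rows 1 and 3 agree on I, J; apply I, J→K and equate their K entries.
Rows 1 and 2 agree on G; apply G→H and equate their H entries.
Row 1 is now all distinguished symbols — the join is lossless.

Yes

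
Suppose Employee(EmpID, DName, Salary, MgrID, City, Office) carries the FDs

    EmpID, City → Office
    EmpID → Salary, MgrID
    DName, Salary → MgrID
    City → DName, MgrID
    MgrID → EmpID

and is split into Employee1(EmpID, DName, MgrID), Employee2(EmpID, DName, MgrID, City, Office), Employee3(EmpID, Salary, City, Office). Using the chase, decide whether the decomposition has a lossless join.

Chase test. Columns are EmpID, DName, Salary, MgrID, City, Office; row i has aⱼ where attribute j ∈ Employeei, else bᵢⱼ.
Initial tableau (one row per fragment):
  row 1: a1 a2 b13 a4 b15 b16
  row 2: a1 a2 b23 a4 a5 a6
  row 3: a1 b32 a3 b34 a5 a6
Rows 1 and 2 agree on EmpID; apply EmpID→Salary, MgrID and equate their Salary, MgrID entries.
Rows 1 and 3 agree on EmpID; apply EmpID→Salary, MgrID and equate their Salary, MgrID entries.
Rows 2 and 3 agree on City; apply City→DName, MgrID and equate their DName, MgrID entries.
Row 2 is now all distinguished symbols — the join is lossless.

Yes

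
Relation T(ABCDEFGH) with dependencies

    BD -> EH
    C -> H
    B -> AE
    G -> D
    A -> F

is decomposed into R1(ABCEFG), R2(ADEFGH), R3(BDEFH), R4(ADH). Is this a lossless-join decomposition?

Yes

Chase test. Columns are ABCDEFGH; row i has aⱼ where attribute j ∈ Ri, else bᵢⱼ.
Initial tableau (one row per fragment):
  row 1: a1 a2 a3 b14 a5 a6 a7 b18
  row 2: a1 b22 b23 a4 a5 a6 a7 a8
  row 3: b31 a2 b33 a4 a5 a6 b37 a8
  row 4: a1 b42 b43 a4 b45 b46 b47 a8
Rows 1 and 3 agree on B; apply B→AE and equate their AE entries.
Rows 1 and 2 agree on G; apply G→D and equate their D entries.
Rows 1 and 4 agree on A; apply A→F and equate their F entries.
Rows 1 and 3 agree on BD; apply BD→EH and equate their EH entries.
Row 1 is now all distinguished symbols — the join is lossless.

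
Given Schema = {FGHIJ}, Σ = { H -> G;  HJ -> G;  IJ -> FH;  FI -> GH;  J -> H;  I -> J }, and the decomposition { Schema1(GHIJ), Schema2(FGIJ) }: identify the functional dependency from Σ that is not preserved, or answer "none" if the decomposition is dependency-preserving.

none

H → G lies within Schema1.
HJ → G lies within Schema1.
IJ → FH: restricted closure across fragments reaches FH.
FI → GH: restricted closure across fragments reaches GH.
J → H lies within Schema1.
I → J lies within Schema1.
Every dependency is enforceable on the fragments, so the decomposition is dependency-preserving.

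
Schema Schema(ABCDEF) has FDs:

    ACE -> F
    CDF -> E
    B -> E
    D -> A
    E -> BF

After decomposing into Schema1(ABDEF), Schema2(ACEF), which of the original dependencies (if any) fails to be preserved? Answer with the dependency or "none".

Check CDF → E: no single fragment contains all of {CDEF}, and the restricted closure of {CDF} across the fragments never reaches {E}.
ACE → F is preserved.
B → E is preserved.
D → A is preserved.
E → BF is preserved.

CDF -> E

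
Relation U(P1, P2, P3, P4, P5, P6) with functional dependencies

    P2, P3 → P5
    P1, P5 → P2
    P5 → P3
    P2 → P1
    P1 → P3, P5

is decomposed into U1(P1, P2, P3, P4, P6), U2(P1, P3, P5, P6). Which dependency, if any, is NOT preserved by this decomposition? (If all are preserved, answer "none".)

none

P2, P3 → P5: restricted closure across fragments reaches P5.
P1, P5 → P2: restricted closure across fragments reaches P2.
P5 → P3 lies within U2.
P2 → P1 lies within U1.
P1 → P3, P5 lies within U2.
Every dependency is enforceable on the fragments, so the decomposition is dependency-preserving.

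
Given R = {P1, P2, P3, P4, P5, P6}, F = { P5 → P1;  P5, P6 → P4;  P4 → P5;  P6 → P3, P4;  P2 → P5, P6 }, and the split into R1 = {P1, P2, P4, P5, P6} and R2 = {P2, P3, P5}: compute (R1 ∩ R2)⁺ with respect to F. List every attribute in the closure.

P1, P2, P3, P4, P5, P6

R1 ∩ R2 = {P2, P5}.
P5 → P1 applies, adding P1
P2 → P5, P6 applies, adding P6
P5, P6 → P4 applies, adding P4
P6 → P3, P4 applies, adding P3
Closure: {P1, P2, P3, P4, P5, P6}.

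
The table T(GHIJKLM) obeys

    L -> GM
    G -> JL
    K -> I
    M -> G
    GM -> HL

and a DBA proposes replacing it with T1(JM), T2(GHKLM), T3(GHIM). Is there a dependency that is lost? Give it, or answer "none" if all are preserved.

K -> I

Check K → I: no single fragment contains all of {IK}, and the restricted closure of {K} across the fragments never reaches {I}.
L → GM is preserved.
G → JL is preserved.
M → G is preserved.
GM → HL is preserved.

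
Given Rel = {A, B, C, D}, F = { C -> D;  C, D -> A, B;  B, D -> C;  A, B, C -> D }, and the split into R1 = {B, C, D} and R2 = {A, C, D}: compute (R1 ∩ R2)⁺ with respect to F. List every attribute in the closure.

A, B, C, D

R1 ∩ R2 = {C, D}.
C, D → A, B applies, adding A, B
Closure: {A, B, C, D}.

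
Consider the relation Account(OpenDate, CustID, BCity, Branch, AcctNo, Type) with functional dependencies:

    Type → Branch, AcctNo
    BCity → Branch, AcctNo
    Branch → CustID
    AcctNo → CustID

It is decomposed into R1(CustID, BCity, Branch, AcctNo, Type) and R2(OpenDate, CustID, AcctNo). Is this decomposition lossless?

Common attributes: R1 ∩ R2 = {CustID, AcctNo}.
No dependency enlarges {CustID, AcctNo}, so (CustID, AcctNo)⁺ = {CustID, AcctNo}.
The closure contains neither all of R1 = {CustID, BCity, Branch, AcctNo, Type} nor all of R2 = {OpenDate, CustID, AcctNo}, so the common attributes are not a superkey of either fragment. The join is lossy.

No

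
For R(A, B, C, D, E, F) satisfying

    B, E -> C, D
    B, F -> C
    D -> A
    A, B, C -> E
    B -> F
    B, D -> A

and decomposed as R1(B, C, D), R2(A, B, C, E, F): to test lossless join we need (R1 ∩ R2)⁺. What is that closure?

R1 ∩ R2 = {B, C}.
B → F applies, adding F
Closure: {B, C, F}.

B, C, F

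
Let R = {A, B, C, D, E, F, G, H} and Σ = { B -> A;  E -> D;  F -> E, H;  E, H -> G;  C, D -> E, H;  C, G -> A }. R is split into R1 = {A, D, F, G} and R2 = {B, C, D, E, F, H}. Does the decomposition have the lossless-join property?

Common attributes: R1 ∩ R2 = {D, F}.
Closure of {D, F}: F → E, H applies, adding E, H; E, H → G applies, adding G. So (D, F)⁺ = {D, E, F, G, H}.
The closure contains neither all of R1 = {A, D, F, G} nor all of R2 = {B, C, D, E, F, H}, so the common attributes are not a superkey of either fragment. The join is lossy.

No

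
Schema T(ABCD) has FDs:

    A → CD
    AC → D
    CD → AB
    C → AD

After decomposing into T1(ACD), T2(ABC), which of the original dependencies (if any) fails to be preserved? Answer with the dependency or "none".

A → CD lies within T1.
AC → D lies within T1.
CD → AB: restricted closure across fragments reaches AB.
C → AD lies within T1.
Every dependency is enforceable on the fragments, so the decomposition is dependency-preserving.

none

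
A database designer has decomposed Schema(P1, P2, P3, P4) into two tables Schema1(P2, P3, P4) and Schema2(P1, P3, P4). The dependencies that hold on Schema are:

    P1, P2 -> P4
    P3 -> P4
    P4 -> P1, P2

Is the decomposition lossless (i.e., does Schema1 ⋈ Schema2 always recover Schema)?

Yes

Common attributes: Schema1 ∩ Schema2 = {P3, P4}.
Closure of {P3, P4}: P4 → P1, P2 applies, adding P1, P2. So (P3, P4)⁺ = {P1, P2, P3, P4}.
This closure contains every attribute of Schema1, so Schema1 ∩ Schema2 → Schema1. The join is lossless.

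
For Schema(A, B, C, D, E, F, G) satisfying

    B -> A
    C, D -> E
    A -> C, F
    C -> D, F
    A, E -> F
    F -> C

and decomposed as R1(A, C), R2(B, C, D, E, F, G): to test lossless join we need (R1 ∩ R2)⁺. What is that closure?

C, D, E, F

R1 ∩ R2 = {C}.
C → D, F applies, adding D, F
C, D → E applies, adding E
Closure: {C, D, E, F}.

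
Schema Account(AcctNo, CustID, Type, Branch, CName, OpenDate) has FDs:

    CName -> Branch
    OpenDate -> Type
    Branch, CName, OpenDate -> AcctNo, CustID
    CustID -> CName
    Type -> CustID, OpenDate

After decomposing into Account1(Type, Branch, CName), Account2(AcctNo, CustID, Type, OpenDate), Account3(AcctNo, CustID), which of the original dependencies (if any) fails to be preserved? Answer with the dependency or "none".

CustID -> CName

Check CustID → CName: no single fragment contains all of {CustID, CName}, and the restricted closure of {CustID} across the fragments never reaches {CName}.
CName → Branch is preserved.
OpenDate → Type is preserved.
Branch, CName, OpenDate → AcctNo, CustID is preserved.
Type → CustID, OpenDate is preserved.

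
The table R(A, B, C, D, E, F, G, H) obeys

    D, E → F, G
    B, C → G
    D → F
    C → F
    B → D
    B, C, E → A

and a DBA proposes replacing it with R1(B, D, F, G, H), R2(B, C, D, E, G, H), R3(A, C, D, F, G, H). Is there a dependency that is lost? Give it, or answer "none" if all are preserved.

B, C, E → A

Check B, C, E → A: no single fragment contains all of {A, B, C, E}, and the restricted closure of {B, C, E} across the fragments never reaches {A}.
D, E → F, G is preserved.
B, C → G is preserved.
D → F is preserved.
C → F is preserved.
B → D is preserved.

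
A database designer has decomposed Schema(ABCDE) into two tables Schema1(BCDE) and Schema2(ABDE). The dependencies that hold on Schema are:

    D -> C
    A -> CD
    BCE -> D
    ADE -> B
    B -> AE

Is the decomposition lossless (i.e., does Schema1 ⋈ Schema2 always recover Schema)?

Yes

Common attributes: Schema1 ∩ Schema2 = {BDE}.
Closure of {BDE}: D → C applies, adding C; B → AE applies, adding A. So (BDE)⁺ = {ABCDE}.
This closure contains every attribute of Schema1, so Schema1 ∩ Schema2 → Schema1. The join is lossless.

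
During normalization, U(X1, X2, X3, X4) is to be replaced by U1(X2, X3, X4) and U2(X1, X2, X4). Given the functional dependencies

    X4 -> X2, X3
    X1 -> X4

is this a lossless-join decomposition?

Yes

Common attributes: U1 ∩ U2 = {X2, X4}.
Closure of {X2, X4}: X4 → X2, X3 applies, adding X3. So (X2, X4)⁺ = {X2, X3, X4}.
This closure contains every attribute of U1, so U1 ∩ U2 → U1. The join is lossless.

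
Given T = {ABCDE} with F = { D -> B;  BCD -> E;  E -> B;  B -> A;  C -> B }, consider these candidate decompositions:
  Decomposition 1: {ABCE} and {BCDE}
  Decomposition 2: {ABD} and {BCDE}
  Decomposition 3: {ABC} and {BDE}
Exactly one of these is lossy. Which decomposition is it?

Decomposition 1: common = {BCE}, closure = {ABCE} → lossless.
Decomposition 2: common = {BD}, closure = {ABD} → lossless.
Decomposition 3: common = {B}, closure = {AB} → lossy.

Decomposition 3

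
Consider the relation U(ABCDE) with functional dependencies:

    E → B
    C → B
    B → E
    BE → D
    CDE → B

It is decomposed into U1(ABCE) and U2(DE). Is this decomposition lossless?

Yes

Common attributes: U1 ∩ U2 = {E}.
Closure of {E}: E → B applies, adding B; BE → D applies, adding D. So (E)⁺ = {BDE}.
This closure contains every attribute of U2, so U1 ∩ U2 → U2. The join is lossless.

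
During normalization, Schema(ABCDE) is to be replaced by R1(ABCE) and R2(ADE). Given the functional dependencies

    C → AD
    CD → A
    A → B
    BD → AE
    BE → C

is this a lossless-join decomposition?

Yes

Common attributes: R1 ∩ R2 = {AE}.
Closure of {AE}: A → B applies, adding B; BE → C applies, adding C; C → AD applies, adding D. So (AE)⁺ = {ABCDE}.
This closure contains every attribute of R1, so R1 ∩ R2 → R1. The join is lossless.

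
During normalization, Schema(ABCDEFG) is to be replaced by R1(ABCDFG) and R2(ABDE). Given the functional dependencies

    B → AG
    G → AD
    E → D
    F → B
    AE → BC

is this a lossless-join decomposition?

Common attributes: R1 ∩ R2 = {ABD}.
Closure of {ABD}: B → AG applies, adding G. So (ABD)⁺ = {ABDG}.
The closure contains neither all of R1 = {ABCDFG} nor all of R2 = {ABDE}, so the common attributes are not a superkey of either fragment. The join is lossy.

No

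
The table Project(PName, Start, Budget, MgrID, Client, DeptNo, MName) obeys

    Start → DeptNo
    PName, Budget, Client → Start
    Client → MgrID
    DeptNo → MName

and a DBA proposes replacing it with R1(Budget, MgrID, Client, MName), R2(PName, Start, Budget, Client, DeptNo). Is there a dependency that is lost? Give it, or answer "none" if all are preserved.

Check DeptNo → MName: no single fragment contains all of {DeptNo, MName}, and the restricted closure of {DeptNo} across the fragments never reaches {MName}.
Start → DeptNo is preserved.
PName, Budget, Client → Start is preserved.
Client → MgrID is preserved.

DeptNo → MName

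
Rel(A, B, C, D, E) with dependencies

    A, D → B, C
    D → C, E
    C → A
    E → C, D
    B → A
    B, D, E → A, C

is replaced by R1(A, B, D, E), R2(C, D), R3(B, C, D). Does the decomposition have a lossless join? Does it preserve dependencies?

lossless but not dependency-preserving

Lossless test (chase): Rows 1 and 2 agree on D; apply D→C, E and equate their C, E entries. Rows 1 and 3 agree on D; apply D→C, E and equate their C, E entries. Rows 1 and 2 agree on C; apply C→A and equate their A entries. Rows 1 and 3 agree on C; apply C→A and equate their A entries. Rows 1 and 2 agree on A, D; apply A, D→B, C and equate their B, C entries. Row 1 is now all distinguished symbols — the join is lossless.
Dependency preservation: the restricted closure of {C} across the fragments never reaches {A}, so C → A cannot be enforced without a join — not preserved.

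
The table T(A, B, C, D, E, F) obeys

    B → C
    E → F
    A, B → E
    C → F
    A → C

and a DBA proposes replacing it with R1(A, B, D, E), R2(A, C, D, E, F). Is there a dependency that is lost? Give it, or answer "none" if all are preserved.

Check B → C: no single fragment contains all of {B, C}, and the restricted closure of {B} across the fragments never reaches {C}.
E → F is preserved.
A, B → E is preserved.
C → F is preserved.
A → C is preserved.

B → C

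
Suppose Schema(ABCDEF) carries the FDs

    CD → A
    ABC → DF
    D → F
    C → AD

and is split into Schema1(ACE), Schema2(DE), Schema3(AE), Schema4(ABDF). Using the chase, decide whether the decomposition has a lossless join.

No

Chase test. Columns are ABCDEF; row i has aⱼ where attribute j ∈ Schemai, else bᵢⱼ.
Initial tableau (one row per fragment):
  row 1: a1 b12 a3 b14 a5 b16
  row 2: b21 b22 b23 a4 a5 b26
  row 3: a1 b32 b33 b34 a5 b36
  row 4: a1 a2 b43 a4 b45 a6
Rows 2 and 4 agree on D; apply D→F and equate their F entries.
No row becomes fully distinguished — the join is lossy.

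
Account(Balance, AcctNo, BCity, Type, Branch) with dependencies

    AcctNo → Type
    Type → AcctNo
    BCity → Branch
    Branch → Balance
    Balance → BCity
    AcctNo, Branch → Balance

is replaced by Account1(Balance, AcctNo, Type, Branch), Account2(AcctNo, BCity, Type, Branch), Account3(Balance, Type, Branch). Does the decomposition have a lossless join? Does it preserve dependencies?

lossless and dependency-preserving

Lossless test (chase): Rows 1 and 3 agree on Type; apply Type→AcctNo and equate their AcctNo entries. Rows 1 and 2 agree on Branch; apply Branch→Balance and equate their Balance entries. Rows 1 and 2 agree on Balance; apply Balance→BCity and equate their BCity entries. Rows 1 and 3 agree on Balance; apply Balance→BCity and equate their BCity entries. Row 1 is now all distinguished symbols — the join is lossless.
Dependency preservation: Balance → BCity is not contained in any single fragment, but the restricted closure of its left-hand side across the fragments still reaches the right-hand side; the remaining FDs each lie inside some fragment. All dependencies are preserved.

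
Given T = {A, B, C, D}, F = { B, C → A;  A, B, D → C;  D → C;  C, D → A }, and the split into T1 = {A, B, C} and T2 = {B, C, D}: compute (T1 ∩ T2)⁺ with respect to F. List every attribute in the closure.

T1 ∩ T2 = {B, C}.
B, C → A applies, adding A
Closure: {A, B, C}.

A, B, C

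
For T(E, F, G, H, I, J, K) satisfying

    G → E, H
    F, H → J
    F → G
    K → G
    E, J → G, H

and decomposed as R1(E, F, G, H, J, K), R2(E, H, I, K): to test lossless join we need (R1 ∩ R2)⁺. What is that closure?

E, G, H, K

R1 ∩ R2 = {E, H, K}.
K → G applies, adding G
Closure: {E, G, H, K}.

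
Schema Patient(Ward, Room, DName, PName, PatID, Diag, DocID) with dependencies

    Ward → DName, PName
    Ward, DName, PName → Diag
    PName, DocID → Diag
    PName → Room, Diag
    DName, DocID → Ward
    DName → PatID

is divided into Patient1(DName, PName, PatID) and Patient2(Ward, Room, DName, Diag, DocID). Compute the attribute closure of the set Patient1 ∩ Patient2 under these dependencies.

Patient1 ∩ Patient2 = {DName}.
DName → PatID applies, adding PatID
Closure: {DName, PatID}.

DName, PatID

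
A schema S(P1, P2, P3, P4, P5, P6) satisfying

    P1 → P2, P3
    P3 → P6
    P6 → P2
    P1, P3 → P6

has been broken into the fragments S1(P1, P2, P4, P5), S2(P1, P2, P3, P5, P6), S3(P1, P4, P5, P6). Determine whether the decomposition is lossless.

Yes

Chase test. Columns are P1, P2, P3, P4, P5, P6; row i has aⱼ where attribute j ∈ Si, else bᵢⱼ.
Initial tableau (one row per fragment):
  row 1: a1 a2 b13 a4 a5 b16
  row 2: a1 a2 a3 b24 a5 a6
  row 3: a1 b32 b33 a4 a5 a6
Rows 1 and 2 agree on P1; apply P1→P2, P3 and equate their P2, P3 entries.
Rows 1 and 3 agree on P1; apply P1→P2, P3 and equate their P2, P3 entries.
Rows 1 and 2 agree on P3; apply P3→P6 and equate their P6 entries.
Row 1 is now all distinguished symbols — the join is lossless.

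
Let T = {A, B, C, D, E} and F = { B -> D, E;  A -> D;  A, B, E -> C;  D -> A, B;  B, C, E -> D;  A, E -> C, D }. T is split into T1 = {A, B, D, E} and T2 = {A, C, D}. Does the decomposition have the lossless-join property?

Yes

Common attributes: T1 ∩ T2 = {A, D}.
Closure of {A, D}: D → A, B applies, adding B; B → D, E applies, adding E; A, B, E → C applies, adding C. So (A, D)⁺ = {A, B, C, D, E}.
This closure contains every attribute of T1, so T1 ∩ T2 → T1. The join is lossless.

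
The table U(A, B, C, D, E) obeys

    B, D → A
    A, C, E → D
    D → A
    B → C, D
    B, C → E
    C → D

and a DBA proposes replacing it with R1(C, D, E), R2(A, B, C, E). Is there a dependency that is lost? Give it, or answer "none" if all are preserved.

D → A

Check D → A: no single fragment contains all of {A, D}, and the restricted closure of {D} across the fragments never reaches {A}.
B, D → A is preserved.
A, C, E → D is preserved.
B → C, D is preserved.
B, C → E is preserved.
C → D is preserved.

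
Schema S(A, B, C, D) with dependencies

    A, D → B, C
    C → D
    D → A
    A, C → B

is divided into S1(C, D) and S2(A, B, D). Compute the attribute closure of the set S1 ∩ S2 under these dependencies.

S1 ∩ S2 = {D}.
D → A applies, adding A
A, D → B, C applies, adding B, C
Closure: {A, B, C, D}.

A, B, C, D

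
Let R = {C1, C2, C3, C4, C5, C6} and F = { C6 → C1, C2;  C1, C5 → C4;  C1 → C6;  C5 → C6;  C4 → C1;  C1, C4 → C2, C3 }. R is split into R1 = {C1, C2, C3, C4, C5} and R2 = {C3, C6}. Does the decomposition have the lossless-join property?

No

Common attributes: R1 ∩ R2 = {C3}.
No dependency enlarges {C3}, so (C3)⁺ = {C3}.
The closure contains neither all of R1 = {C1, C2, C3, C4, C5} nor all of R2 = {C3, C6}, so the common attributes are not a superkey of either fragment. The join is lossy.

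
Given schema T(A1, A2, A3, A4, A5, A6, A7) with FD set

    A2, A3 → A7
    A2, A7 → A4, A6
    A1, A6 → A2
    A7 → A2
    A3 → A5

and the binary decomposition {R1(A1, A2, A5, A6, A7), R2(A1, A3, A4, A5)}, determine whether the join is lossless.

No

Common attributes: R1 ∩ R2 = {A1, A5}.
No dependency enlarges {A1, A5}, so (A1, A5)⁺ = {A1, A5}.
The closure contains neither all of R1 = {A1, A2, A5, A6, A7} nor all of R2 = {A1, A3, A4, A5}, so the common attributes are not a superkey of either fragment. The join is lossy.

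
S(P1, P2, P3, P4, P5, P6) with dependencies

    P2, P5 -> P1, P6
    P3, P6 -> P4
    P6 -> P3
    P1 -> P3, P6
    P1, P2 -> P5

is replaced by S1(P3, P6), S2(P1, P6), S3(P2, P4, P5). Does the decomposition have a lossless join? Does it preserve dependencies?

lossy and not dependency-preserving

Lossless test (chase): Rows 1 and 2 agree on P6; apply P6→P3 and equate their P3 entries. Rows 1 and 2 agree on P3, P6; apply P3, P6→P4 and equate their P4 entries. No row becomes fully distinguished — the join is lossy.
Dependency preservation: the restricted closure of {P2, P5} across the fragments never reaches {P1, P6}, so P2, P5 → P1, P6 cannot be enforced without a join — not preserved.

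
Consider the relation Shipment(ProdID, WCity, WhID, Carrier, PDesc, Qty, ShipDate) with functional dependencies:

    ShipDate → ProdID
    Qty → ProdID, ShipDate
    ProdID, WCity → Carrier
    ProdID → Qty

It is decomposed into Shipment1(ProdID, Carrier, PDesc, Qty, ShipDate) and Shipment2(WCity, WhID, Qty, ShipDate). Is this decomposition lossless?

Common attributes: Shipment1 ∩ Shipment2 = {Qty, ShipDate}.
Closure of {Qty, ShipDate}: ShipDate → ProdID applies, adding ProdID. So (Qty, ShipDate)⁺ = {ProdID, Qty, ShipDate}.
The closure contains neither all of Shipment1 = {ProdID, Carrier, PDesc, Qty, ShipDate} nor all of Shipment2 = {WCity, WhID, Qty, ShipDate}, so the common attributes are not a superkey of either fragment. The join is lossy.

No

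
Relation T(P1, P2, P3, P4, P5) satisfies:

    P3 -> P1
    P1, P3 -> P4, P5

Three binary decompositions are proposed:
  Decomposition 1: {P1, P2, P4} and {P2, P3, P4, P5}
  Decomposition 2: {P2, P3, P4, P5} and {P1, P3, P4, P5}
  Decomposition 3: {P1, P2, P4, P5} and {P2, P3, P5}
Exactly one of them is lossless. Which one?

Decomposition 1: common = {P2, P4}, closure = {P2, P4} → lossy.
Decomposition 2: common = {P3, P4, P5}, closure = {P1, P3, P4, P5} → lossless.
Decomposition 3: common = {P2, P5}, closure = {P2, P5} → lossy.

Decomposition 2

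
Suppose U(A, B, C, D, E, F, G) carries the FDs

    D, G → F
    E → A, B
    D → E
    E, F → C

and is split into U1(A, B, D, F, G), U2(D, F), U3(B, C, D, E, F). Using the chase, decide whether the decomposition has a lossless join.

Yes

Chase test. Columns are A, B, C, D, E, F, G; row i has aⱼ where attribute j ∈ Ui, else bᵢⱼ.
Initial tableau (one row per fragment):
  row 1: a1 a2 b13 a4 b15 a6 a7
  row 2: b21 b22 b23 a4 b25 a6 b27
  row 3: b31 a2 a3 a4 a5 a6 b37
Rows 1 and 2 agree on D; apply D→E and equate their E entries.
Rows 1 and 3 agree on D; apply D→E and equate their E entries.
Rows 1 and 2 agree on E, F; apply E, F→C and equate their C entries.
Rows 1 and 3 agree on E, F; apply E, F→C and equate their C entries.
Rows 1 and 2 agree on E; apply E→A, B and equate their A, B entries.
Rows 1 and 3 agree on E; apply E→A, B and equate their A, B entries.
Row 1 is now all distinguished symbols — the join is lossless.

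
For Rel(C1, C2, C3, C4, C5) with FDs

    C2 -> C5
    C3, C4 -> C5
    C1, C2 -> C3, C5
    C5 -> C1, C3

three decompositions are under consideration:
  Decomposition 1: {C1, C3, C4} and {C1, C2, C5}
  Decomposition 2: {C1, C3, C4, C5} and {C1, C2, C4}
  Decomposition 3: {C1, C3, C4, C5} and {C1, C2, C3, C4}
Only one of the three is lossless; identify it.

Decomposition 3

Decomposition 1: common = {C1}, closure = {C1} → lossy.
Decomposition 2: common = {C1, C4}, closure = {C1, C4} → lossy.
Decomposition 3: common = {C1, C3, C4}, closure = {C1, C3, C4, C5} → lossless.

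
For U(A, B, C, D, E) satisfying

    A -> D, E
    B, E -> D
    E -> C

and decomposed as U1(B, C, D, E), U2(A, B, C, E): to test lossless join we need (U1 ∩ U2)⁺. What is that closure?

U1 ∩ U2 = {B, C, E}.
B, E → D applies, adding D
Closure: {B, C, D, E}.

B, C, D, E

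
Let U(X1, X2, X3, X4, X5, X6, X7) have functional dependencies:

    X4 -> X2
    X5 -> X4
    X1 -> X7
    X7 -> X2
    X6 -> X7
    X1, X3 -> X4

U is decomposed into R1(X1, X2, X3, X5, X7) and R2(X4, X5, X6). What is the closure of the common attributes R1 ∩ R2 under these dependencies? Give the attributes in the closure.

X2, X4, X5

R1 ∩ R2 = {X5}.
X5 → X4 applies, adding X4
X4 → X2 applies, adding X2
Closure: {X2, X4, X5}.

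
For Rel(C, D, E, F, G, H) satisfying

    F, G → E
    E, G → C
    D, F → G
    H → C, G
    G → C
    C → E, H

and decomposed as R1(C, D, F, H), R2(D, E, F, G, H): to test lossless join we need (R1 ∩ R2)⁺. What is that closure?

C, D, E, F, G, H

R1 ∩ R2 = {D, F, H}.
D, F → G applies, adding G
H → C, G applies, adding C
C → E, H applies, adding E
Closure: {C, D, E, F, G, H}.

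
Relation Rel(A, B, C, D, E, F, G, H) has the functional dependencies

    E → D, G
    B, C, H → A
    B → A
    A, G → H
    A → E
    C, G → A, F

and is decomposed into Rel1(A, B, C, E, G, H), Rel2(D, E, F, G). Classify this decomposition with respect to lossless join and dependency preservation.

Lossless test: (E, G)⁺ = {D, E, G}, which is a superkey of neither fragment — lossy.
Dependency preservation: the restricted closure of {C, G} across the fragments never reaches {A, F}, so C, G → A, F cannot be enforced without a join — not preserved.

lossy and not dependency-preserving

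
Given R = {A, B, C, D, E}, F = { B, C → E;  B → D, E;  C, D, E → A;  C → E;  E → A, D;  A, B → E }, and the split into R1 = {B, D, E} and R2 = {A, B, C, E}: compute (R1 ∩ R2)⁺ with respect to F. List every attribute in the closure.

R1 ∩ R2 = {B, E}.
B → D, E applies, adding D
E → A, D applies, adding A
Closure: {A, B, D, E}.

A, B, D, E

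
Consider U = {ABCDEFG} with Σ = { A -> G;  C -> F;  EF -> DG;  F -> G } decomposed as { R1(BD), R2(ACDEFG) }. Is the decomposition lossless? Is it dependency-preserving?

lossy but dependency-preserving

Lossless test: (D)⁺ = {D}, which is a superkey of neither fragment — lossy.
Dependency preservation: every FD's attributes lie within a single fragment, so each can be enforced locally — preserved.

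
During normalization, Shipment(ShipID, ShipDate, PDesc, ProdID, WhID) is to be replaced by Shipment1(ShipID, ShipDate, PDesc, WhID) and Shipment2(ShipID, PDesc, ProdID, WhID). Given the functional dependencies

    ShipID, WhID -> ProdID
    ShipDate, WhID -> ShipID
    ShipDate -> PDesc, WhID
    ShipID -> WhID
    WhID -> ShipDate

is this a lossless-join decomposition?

Common attributes: Shipment1 ∩ Shipment2 = {ShipID, PDesc, WhID}.
Closure of {ShipID, PDesc, WhID}: ShipID, WhID → ProdID applies, adding ProdID; WhID → ShipDate applies, adding ShipDate. So (ShipID, PDesc, WhID)⁺ = {ShipID, ShipDate, PDesc, ProdID, WhID}.
This closure contains every attribute of Shipment1, so Shipment1 ∩ Shipment2 → Shipment1. The join is lossless.

Yes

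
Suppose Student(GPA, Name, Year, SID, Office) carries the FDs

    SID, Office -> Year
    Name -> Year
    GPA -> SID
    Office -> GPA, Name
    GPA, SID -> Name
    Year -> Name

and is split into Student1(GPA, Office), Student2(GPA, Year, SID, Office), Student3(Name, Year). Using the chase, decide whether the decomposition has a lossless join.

Yes

Chase test. Columns are GPA, Name, Year, SID, Office; row i has aⱼ where attribute j ∈ Studenti, else bᵢⱼ.
Initial tableau (one row per fragment):
  row 1: a1 b12 b13 b14 a5
  row 2: a1 b22 a3 a4 a5
  row 3: b31 a2 a3 b34 b35
Rows 1 and 2 agree on GPA; apply GPA→SID and equate their SID entries.
Rows 1 and 2 agree on Office; apply Office→GPA, Name and equate their GPA, Name entries.
Rows 2 and 3 agree on Year; apply Year→Name and equate their Name entries.
Rows 1 and 2 agree on SID, Office; apply SID, Office→Year and equate their Year entries.
Row 1 is now all distinguished symbols — the join is lossless.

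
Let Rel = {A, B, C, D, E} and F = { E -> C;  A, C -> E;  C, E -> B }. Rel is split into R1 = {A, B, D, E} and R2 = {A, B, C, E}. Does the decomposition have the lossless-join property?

Yes

Common attributes: R1 ∩ R2 = {A, B, E}.
Closure of {A, B, E}: E → C applies, adding C. So (A, B, E)⁺ = {A, B, C, E}.
This closure contains every attribute of R2, so R1 ∩ R2 → R2. The join is lossless.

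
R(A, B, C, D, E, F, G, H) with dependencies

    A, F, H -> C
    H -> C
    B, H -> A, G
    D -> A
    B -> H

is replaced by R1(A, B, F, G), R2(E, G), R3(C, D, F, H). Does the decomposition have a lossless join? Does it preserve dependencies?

lossy and not dependency-preserving

Lossless test (chase): applying each FD to every pair of rows produces no changes in the tableau, so no row becomes fully distinguished — the join is lossy.
Dependency preservation: the restricted closure of {D} across the fragments never reaches {A}, so D → A cannot be enforced without a join — not preserved.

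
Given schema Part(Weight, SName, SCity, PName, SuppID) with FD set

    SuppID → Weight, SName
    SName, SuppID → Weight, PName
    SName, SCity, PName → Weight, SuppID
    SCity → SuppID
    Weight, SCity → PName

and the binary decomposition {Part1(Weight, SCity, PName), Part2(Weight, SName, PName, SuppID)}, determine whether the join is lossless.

Common attributes: Part1 ∩ Part2 = {Weight, PName}.
No dependency enlarges {Weight, PName}, so (Weight, PName)⁺ = {Weight, PName}.
The closure contains neither all of Part1 = {Weight, SCity, PName} nor all of Part2 = {Weight, SName, PName, SuppID}, so the common attributes are not a superkey of either fragment. The join is lossy.

No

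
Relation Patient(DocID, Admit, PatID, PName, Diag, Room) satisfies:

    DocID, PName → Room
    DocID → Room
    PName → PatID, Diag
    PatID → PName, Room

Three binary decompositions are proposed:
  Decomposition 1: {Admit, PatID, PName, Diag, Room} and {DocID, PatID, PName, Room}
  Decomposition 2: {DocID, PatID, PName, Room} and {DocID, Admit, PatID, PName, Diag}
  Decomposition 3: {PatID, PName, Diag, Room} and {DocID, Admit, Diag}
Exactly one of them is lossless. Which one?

Decomposition 2

Decomposition 1: common = {PatID, PName, Room}, closure = {PatID, PName, Diag, Room} → lossy.
Decomposition 2: common = {DocID, PatID, PName}, closure = {DocID, PatID, PName, Diag, Room} → lossless.
Decomposition 3: common = {Diag}, closure = {Diag} → lossy.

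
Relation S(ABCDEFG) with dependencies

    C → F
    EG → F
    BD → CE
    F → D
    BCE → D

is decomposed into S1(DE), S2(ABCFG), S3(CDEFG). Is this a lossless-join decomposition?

Chase test. Columns are ABCDEFG; row i has aⱼ where attribute j ∈ Si, else bᵢⱼ.
Initial tableau (one row per fragment):
  row 1: b11 b12 b13 a4 a5 b16 b17
  row 2: a1 a2 a3 b24 b25 a6 a7
  row 3: b31 b32 a3 a4 a5 a6 a7
Rows 2 and 3 agree on F; apply F→D and equate their D entries.
No row becomes fully distinguished — the join is lossy.

No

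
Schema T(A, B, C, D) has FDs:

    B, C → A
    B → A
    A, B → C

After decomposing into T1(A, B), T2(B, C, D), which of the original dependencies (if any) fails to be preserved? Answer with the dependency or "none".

B, C → A: restricted closure across fragments reaches A.
B → A lies within T1.
A, B → C: restricted closure across fragments reaches C.
Every dependency is enforceable on the fragments, so the decomposition is dependency-preserving.

none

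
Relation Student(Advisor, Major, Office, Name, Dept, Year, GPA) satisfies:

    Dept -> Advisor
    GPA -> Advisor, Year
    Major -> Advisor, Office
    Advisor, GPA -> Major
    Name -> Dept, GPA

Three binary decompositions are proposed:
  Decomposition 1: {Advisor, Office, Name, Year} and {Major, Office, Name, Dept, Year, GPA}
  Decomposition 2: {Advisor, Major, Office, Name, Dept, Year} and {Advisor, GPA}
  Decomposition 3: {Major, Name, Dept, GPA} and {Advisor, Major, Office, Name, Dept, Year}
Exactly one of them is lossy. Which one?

Decomposition 2

Decomposition 1: common = {Office, Name, Year}, closure = {Advisor, Major, Office, Name, Dept, Year, GPA} → lossless.
Decomposition 2: common = {Advisor}, closure = {Advisor} → lossy.
Decomposition 3: common = {Major, Name, Dept}, closure = {Advisor, Major, Office, Name, Dept, Year, GPA} → lossless.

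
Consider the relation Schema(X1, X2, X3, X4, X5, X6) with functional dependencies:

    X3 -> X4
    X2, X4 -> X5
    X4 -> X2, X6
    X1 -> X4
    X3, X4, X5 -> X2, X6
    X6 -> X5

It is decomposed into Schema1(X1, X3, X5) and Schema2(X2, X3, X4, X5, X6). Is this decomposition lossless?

Yes

Common attributes: Schema1 ∩ Schema2 = {X3, X5}.
Closure of {X3, X5}: X3 → X4 applies, adding X4; X4 → X2, X6 applies, adding X2, X6. So (X3, X5)⁺ = {X2, X3, X4, X5, X6}.
This closure contains every attribute of Schema2, so Schema1 ∩ Schema2 → Schema2. The join is lossless.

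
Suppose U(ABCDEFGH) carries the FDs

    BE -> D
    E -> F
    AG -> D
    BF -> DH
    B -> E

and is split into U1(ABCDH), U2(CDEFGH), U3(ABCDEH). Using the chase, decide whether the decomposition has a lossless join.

Chase test. Columns are ABCDEFGH; row i has aⱼ where attribute j ∈ Ui, else bᵢⱼ.
Initial tableau (one row per fragment):
  row 1: a1 a2 a3 a4 b15 b16 b17 a8
  row 2: b21 b22 a3 a4 a5 a6 a7 a8
  row 3: a1 a2 a3 a4 a5 b36 b37 a8
Rows 2 and 3 agree on E; apply E→F and equate their F entries.
Rows 1 and 3 agree on B; apply B→E and equate their E entries.
Rows 1 and 2 agree on E; apply E→F and equate their F entries.
No row becomes fully distinguished — the join is lossy.

No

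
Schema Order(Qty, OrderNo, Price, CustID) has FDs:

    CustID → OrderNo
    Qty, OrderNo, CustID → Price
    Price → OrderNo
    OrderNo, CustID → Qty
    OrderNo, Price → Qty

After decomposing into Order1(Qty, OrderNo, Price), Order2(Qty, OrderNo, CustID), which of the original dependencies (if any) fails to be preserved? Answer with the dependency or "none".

Check Qty, OrderNo, CustID → Price: no single fragment contains all of {Qty, OrderNo, Price, CustID}, and the restricted closure of {Qty, OrderNo, CustID} across the fragments never reaches {Price}.
CustID → OrderNo is preserved.
Price → OrderNo is preserved.
OrderNo, CustID → Qty is preserved.
OrderNo, Price → Qty is preserved.

Qty, OrderNo, CustID → Price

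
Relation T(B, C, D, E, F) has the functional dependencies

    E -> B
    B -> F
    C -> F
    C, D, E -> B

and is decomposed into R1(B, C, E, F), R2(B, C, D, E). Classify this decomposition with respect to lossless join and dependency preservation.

lossless and dependency-preserving

Lossless test: (B, C, E)⁺ = {B, C, E, F}, which contains all of one fragment — lossless.
Dependency preservation: every FD's attributes lie within a single fragment, so each can be enforced locally — preserved.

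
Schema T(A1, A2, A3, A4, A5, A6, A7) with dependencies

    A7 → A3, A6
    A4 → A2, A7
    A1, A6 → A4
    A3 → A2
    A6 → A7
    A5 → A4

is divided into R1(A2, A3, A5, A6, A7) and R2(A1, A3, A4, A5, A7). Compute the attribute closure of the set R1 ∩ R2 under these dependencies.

A2, A3, A4, A5, A6, A7

R1 ∩ R2 = {A3, A5, A7}.
A7 → A3, A6 applies, adding A6
A3 → A2 applies, adding A2
A5 → A4 applies, adding A4
Closure: {A2, A3, A4, A5, A6, A7}.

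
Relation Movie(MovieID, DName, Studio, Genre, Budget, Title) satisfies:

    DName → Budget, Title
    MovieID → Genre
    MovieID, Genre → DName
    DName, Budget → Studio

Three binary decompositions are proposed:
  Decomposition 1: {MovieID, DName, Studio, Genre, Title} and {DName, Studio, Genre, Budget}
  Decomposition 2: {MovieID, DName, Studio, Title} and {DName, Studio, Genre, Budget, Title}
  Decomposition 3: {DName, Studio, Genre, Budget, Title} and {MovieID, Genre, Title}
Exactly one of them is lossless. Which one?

Decomposition 1: common = {DName, Studio, Genre}, closure = {DName, Studio, Genre, Budget, Title} → lossless.
Decomposition 2: common = {DName, Studio, Title}, closure = {DName, Studio, Budget, Title} → lossy.
Decomposition 3: common = {Genre, Title}, closure = {Genre, Title} → lossy.

Decomposition 1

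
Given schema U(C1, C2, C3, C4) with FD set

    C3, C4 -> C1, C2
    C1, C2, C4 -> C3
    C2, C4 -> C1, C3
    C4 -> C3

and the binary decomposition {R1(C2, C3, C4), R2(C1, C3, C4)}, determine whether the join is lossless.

Common attributes: R1 ∩ R2 = {C3, C4}.
Closure of {C3, C4}: C3, C4 → C1, C2 applies, adding C1, C2. So (C3, C4)⁺ = {C1, C2, C3, C4}.
This closure contains every attribute of R1, so R1 ∩ R2 → R1. The join is lossless.

Yes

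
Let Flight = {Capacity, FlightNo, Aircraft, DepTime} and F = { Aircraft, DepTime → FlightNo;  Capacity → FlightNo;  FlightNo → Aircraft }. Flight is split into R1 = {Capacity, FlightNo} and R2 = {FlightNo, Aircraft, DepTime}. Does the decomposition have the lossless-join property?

Common attributes: R1 ∩ R2 = {FlightNo}.
Closure of {FlightNo}: FlightNo → Aircraft applies, adding Aircraft. So (FlightNo)⁺ = {FlightNo, Aircraft}.
The closure contains neither all of R1 = {Capacity, FlightNo} nor all of R2 = {FlightNo, Aircraft, DepTime}, so the common attributes are not a superkey of either fragment. The join is lossy.

No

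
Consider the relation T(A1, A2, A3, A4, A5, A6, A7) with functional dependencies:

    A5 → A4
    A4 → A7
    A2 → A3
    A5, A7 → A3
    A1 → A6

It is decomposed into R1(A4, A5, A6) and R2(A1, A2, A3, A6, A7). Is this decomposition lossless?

No

Common attributes: R1 ∩ R2 = {A6}.
No dependency enlarges {A6}, so (A6)⁺ = {A6}.
The closure contains neither all of R1 = {A4, A5, A6} nor all of R2 = {A1, A2, A3, A6, A7}, so the common attributes are not a superkey of either fragment. The join is lossy.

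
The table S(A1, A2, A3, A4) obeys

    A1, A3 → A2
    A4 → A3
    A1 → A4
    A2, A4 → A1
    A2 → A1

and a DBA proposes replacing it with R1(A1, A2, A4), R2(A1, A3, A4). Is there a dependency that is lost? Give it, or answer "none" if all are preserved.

A1, A3 → A2: restricted closure across fragments reaches A2.
A4 → A3 lies within R2.
A1 → A4 lies within R1.
A2, A4 → A1 lies within R1.
A2 → A1 lies within R1.
Every dependency is enforceable on the fragments, so the decomposition is dependency-preserving.

none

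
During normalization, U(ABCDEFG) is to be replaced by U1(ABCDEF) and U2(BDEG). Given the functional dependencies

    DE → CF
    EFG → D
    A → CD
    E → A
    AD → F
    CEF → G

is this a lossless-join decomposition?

Common attributes: U1 ∩ U2 = {BDE}.
Closure of {BDE}: DE → CF applies, adding CF; E → A applies, adding A; CEF → G applies, adding G. So (BDE)⁺ = {ABCDEFG}.
This closure contains every attribute of U1, so U1 ∩ U2 → U1. The join is lossless.

Yes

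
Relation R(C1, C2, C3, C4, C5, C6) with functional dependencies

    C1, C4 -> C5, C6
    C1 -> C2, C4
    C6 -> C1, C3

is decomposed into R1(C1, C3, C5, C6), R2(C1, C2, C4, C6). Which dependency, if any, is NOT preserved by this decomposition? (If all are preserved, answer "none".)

C1, C4 → C5, C6: restricted closure across fragments reaches C5, C6.
C1 → C2, C4 lies within R2.
C6 → C1, C3 lies within R1.
Every dependency is enforceable on the fragments, so the decomposition is dependency-preserving.

none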